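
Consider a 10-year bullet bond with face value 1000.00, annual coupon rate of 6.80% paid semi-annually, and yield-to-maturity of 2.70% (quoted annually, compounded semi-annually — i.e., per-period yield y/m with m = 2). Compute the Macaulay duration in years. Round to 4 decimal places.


Answer: Macaulay duration = 7.8293 years

Derivation:
Coupon per period c = face * coupon_rate / m = 34.000000
Periods per year m = 2; per-period yield y/m = 0.013500
Number of cashflows N = 20
Cashflows (t years, CF_t, discount factor 1/(1+y/m)^(m*t), PV):
  t = 0.5000: CF_t = 34.000000, DF = 0.986680, PV = 33.547114
  t = 1.0000: CF_t = 34.000000, DF = 0.973537, PV = 33.100260
  t = 1.5000: CF_t = 34.000000, DF = 0.960569, PV = 32.659359
  t = 2.0000: CF_t = 34.000000, DF = 0.947774, PV = 32.224331
  t = 2.5000: CF_t = 34.000000, DF = 0.935150, PV = 31.795097
  t = 3.0000: CF_t = 34.000000, DF = 0.922694, PV = 31.371580
  t = 3.5000: CF_t = 34.000000, DF = 0.910403, PV = 30.953705
  t = 4.0000: CF_t = 34.000000, DF = 0.898276, PV = 30.541397
  t = 4.5000: CF_t = 34.000000, DF = 0.886311, PV = 30.134580
  t = 5.0000: CF_t = 34.000000, DF = 0.874505, PV = 29.733182
  t = 5.5000: CF_t = 34.000000, DF = 0.862857, PV = 29.337131
  t = 6.0000: CF_t = 34.000000, DF = 0.851363, PV = 28.946355
  t = 6.5000: CF_t = 34.000000, DF = 0.840023, PV = 28.560784
  t = 7.0000: CF_t = 34.000000, DF = 0.828834, PV = 28.180349
  t = 7.5000: CF_t = 34.000000, DF = 0.817794, PV = 27.804982
  t = 8.0000: CF_t = 34.000000, DF = 0.806900, PV = 27.434615
  t = 8.5000: CF_t = 34.000000, DF = 0.796152, PV = 27.069181
  t = 9.0000: CF_t = 34.000000, DF = 0.785547, PV = 26.708615
  t = 9.5000: CF_t = 34.000000, DF = 0.775084, PV = 26.352851
  t = 10.0000: CF_t = 1034.000000, DF = 0.764760, PV = 790.761430
Price P = sum_t PV_t = 1357.216898
Macaulay numerator sum_t t * PV_t:
  t * PV_t at t = 0.5000: 16.773557
  t * PV_t at t = 1.0000: 33.100260
  t * PV_t at t = 1.5000: 48.989039
  t * PV_t at t = 2.0000: 64.448661
  t * PV_t at t = 2.5000: 79.487742
  t * PV_t at t = 3.0000: 94.114741
  t * PV_t at t = 3.5000: 108.337969
  t * PV_t at t = 4.0000: 122.165586
  t * PV_t at t = 4.5000: 135.605609
  t * PV_t at t = 5.0000: 148.665909
  t * PV_t at t = 5.5000: 161.354218
  t * PV_t at t = 6.0000: 173.678129
  t * PV_t at t = 6.5000: 185.645097
  t * PV_t at t = 7.0000: 197.262446
  t * PV_t at t = 7.5000: 208.537367
  t * PV_t at t = 8.0000: 219.476919
  t * PV_t at t = 8.5000: 230.088038
  t * PV_t at t = 9.0000: 240.377532
  t * PV_t at t = 9.5000: 250.352086
  t * PV_t at t = 10.0000: 7907.614301
Macaulay duration D = (sum_t t * PV_t) / P = 10626.075209 / 1357.216898 = 7.829312


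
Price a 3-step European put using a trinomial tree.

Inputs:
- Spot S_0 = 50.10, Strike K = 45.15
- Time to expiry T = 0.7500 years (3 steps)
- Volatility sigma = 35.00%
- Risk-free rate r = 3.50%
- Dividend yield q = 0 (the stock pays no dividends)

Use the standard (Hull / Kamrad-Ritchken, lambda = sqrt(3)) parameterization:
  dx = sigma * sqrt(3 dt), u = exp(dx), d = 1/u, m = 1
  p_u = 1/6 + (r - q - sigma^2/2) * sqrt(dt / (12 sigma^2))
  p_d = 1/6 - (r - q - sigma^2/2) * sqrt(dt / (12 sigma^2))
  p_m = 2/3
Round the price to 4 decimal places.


dt = T/N = 0.250000; dx = sigma*sqrt(3*dt) = 0.303109
u = exp(dx) = 1.354062; d = 1/u = 0.738519
p_u = 0.155841, p_m = 0.666667, p_d = 0.177492
Discount per step: exp(-r*dt) = 0.991288
Stock lattice S(k, j) with j the centered position index:
  k=0: S(0,+0) = 50.1000
  k=1: S(1,-1) = 36.9998; S(1,+0) = 50.1000; S(1,+1) = 67.8385
  k=2: S(2,-2) = 27.3250; S(2,-1) = 36.9998; S(2,+0) = 50.1000; S(2,+1) = 67.8385; S(2,+2) = 91.8575
  k=3: S(3,-3) = 20.1800; S(3,-2) = 27.3250; S(3,-1) = 36.9998; S(3,+0) = 50.1000; S(3,+1) = 67.8385; S(3,+2) = 91.8575; S(3,+3) = 124.3808
Terminal payoffs V(N, j) = max(K - S_T, 0):
  V(3,-3) = 24.969953; V(3,-2) = 17.824967; V(3,-1) = 8.150214; V(3,+0) = 0.000000; V(3,+1) = 0.000000; V(3,+2) = 0.000000; V(3,+3) = 0.000000
Backward induction: V(k, j) = exp(-r*dt) * [p_u * V(k+1, j+1) + p_m * V(k+1, j) + p_d * V(k+1, j-1)]
  V(2,-2) = exp(-r*dt) * [p_u*8.150214 + p_m*17.824967 + p_d*24.969953] = 17.432217
  V(2,-1) = exp(-r*dt) * [p_u*0.000000 + p_m*8.150214 + p_d*17.824967] = 8.522367
  V(2,+0) = exp(-r*dt) * [p_u*0.000000 + p_m*0.000000 + p_d*8.150214] = 1.433995
  V(2,+1) = exp(-r*dt) * [p_u*0.000000 + p_m*0.000000 + p_d*0.000000] = 0.000000
  V(2,+2) = exp(-r*dt) * [p_u*0.000000 + p_m*0.000000 + p_d*0.000000] = 0.000000
  V(1,-1) = exp(-r*dt) * [p_u*1.433995 + p_m*8.522367 + p_d*17.432217] = 8.920734
  V(1,+0) = exp(-r*dt) * [p_u*0.000000 + p_m*1.433995 + p_d*8.522367] = 2.447142
  V(1,+1) = exp(-r*dt) * [p_u*0.000000 + p_m*0.000000 + p_d*1.433995] = 0.252305
  V(0,+0) = exp(-r*dt) * [p_u*0.252305 + p_m*2.447142 + p_d*8.920734] = 3.225757

Answer: Price = V(0,0) = 3.2258


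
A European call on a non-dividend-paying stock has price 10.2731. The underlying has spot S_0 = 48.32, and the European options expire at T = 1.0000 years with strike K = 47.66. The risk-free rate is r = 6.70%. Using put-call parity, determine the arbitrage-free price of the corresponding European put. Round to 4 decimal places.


Put-call parity: C - P = S_0 * exp(-qT) - K * exp(-rT).
S_0 * exp(-qT) = 48.3200 * 1.00000000 = 48.32000000
K * exp(-rT) = 47.6600 * 0.93519520 = 44.57140330
P = C - S*exp(-qT) + K*exp(-rT)
P = 10.2731 - 48.32000000 + 44.57140330 = 6.5245

Answer: Put price = 6.5245


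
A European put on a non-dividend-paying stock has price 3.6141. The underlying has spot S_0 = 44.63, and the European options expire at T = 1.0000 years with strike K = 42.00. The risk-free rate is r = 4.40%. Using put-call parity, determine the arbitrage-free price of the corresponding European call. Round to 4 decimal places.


Answer: Call price = 8.0520

Derivation:
Put-call parity: C - P = S_0 * exp(-qT) - K * exp(-rT).
S_0 * exp(-qT) = 44.6300 * 1.00000000 = 44.63000000
K * exp(-rT) = 42.0000 * 0.95695396 = 40.19206621
C = P + S*exp(-qT) - K*exp(-rT)
C = 3.6141 + 44.63000000 - 40.19206621 = 8.0520


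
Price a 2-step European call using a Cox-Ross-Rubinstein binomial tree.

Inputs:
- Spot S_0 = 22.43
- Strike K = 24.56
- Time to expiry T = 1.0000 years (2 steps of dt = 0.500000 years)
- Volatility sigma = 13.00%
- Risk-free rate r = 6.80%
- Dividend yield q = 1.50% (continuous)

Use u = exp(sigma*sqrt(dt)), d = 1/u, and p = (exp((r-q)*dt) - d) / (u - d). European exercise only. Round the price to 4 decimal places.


Answer: Price = V(0,0) = 0.8689

Derivation:
dt = T/N = 0.500000
u = exp(sigma*sqrt(dt)) = 1.096281; d = 1/u = 0.912175
p = (exp((r-q)*dt) - d) / (u - d) = 0.622898
Discount per step: exp(-r*dt) = 0.966572
Stock lattice S(k, i) with i counting down-moves:
  k=0: S(0,0) = 22.4300
  k=1: S(1,0) = 24.5896; S(1,1) = 20.4601
  k=2: S(2,0) = 26.9571; S(2,1) = 22.4300; S(2,2) = 18.6632
Terminal payoffs V(N, i) = max(S_T - K, 0):
  V(2,0) = 2.397111; V(2,1) = 0.000000; V(2,2) = 0.000000
Backward induction: V(k, i) = exp(-r*dt) * [p * V(k+1, i) + (1-p) * V(k+1, i+1)].
  V(1,0) = exp(-r*dt) * [p*2.397111 + (1-p)*0.000000] = 1.443240
  V(1,1) = exp(-r*dt) * [p*0.000000 + (1-p)*0.000000] = 0.000000
  V(0,0) = exp(-r*dt) * [p*1.443240 + (1-p)*0.000000] = 0.868939


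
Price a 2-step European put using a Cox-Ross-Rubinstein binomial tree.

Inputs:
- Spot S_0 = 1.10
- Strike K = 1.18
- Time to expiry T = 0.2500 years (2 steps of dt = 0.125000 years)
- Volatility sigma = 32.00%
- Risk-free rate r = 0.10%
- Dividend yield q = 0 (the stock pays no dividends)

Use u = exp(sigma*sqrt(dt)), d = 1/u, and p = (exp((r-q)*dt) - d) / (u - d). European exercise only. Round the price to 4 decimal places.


dt = T/N = 0.125000
u = exp(sigma*sqrt(dt)) = 1.119785; d = 1/u = 0.893028
p = (exp((r-q)*dt) - d) / (u - d) = 0.472297
Discount per step: exp(-r*dt) = 0.999875
Stock lattice S(k, i) with i counting down-moves:
  k=0: S(0,0) = 1.1000
  k=1: S(1,0) = 1.2318; S(1,1) = 0.9823
  k=2: S(2,0) = 1.3793; S(2,1) = 1.1000; S(2,2) = 0.8772
Terminal payoffs V(N, i) = max(K - S_T, 0):
  V(2,0) = 0.000000; V(2,1) = 0.080000; V(2,2) = 0.302751
Backward induction: V(k, i) = exp(-r*dt) * [p * V(k+1, i) + (1-p) * V(k+1, i+1)].
  V(1,0) = exp(-r*dt) * [p*0.000000 + (1-p)*0.080000] = 0.042211
  V(1,1) = exp(-r*dt) * [p*0.080000 + (1-p)*0.302751] = 0.197521
  V(0,0) = exp(-r*dt) * [p*0.042211 + (1-p)*0.197521] = 0.124153

Answer: Price = V(0,0) = 0.1242


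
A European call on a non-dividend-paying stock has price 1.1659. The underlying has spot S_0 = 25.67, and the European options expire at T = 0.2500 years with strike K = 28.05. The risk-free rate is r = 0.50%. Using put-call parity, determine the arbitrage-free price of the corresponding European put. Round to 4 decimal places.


Answer: Put price = 3.5109

Derivation:
Put-call parity: C - P = S_0 * exp(-qT) - K * exp(-rT).
S_0 * exp(-qT) = 25.6700 * 1.00000000 = 25.67000000
K * exp(-rT) = 28.0500 * 0.99875078 = 28.01495940
P = C - S*exp(-qT) + K*exp(-rT)
P = 1.1659 - 25.67000000 + 28.01495940 = 3.5109


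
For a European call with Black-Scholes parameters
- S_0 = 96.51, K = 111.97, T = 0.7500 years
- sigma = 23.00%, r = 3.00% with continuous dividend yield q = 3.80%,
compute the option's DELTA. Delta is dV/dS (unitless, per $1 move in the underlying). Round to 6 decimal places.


d1 = -0.6764880797; d2 = -0.8756739226
phi(d1) = 0.3173479115; exp(-qT) = 0.9719022941; exp(-rT) = 0.9777512372
N(d1) = 0.2493654059
Delta = exp(-qT) * N(d1) = 0.9719022941 * 0.2493654059 = 0.242359

Answer: Delta = 0.242359


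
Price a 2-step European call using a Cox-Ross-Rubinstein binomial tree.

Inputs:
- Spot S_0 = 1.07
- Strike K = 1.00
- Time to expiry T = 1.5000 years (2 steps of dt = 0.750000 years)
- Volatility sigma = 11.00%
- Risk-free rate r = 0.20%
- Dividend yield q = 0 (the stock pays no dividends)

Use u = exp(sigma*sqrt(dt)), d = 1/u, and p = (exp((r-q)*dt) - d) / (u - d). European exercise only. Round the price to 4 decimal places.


Answer: Price = V(0,0) = 0.1037

Derivation:
dt = T/N = 0.750000
u = exp(sigma*sqrt(dt)) = 1.099948; d = 1/u = 0.909134
p = (exp((r-q)*dt) - d) / (u - d) = 0.484069
Discount per step: exp(-r*dt) = 0.998501
Stock lattice S(k, i) with i counting down-moves:
  k=0: S(0,0) = 1.0700
  k=1: S(1,0) = 1.1769; S(1,1) = 0.9728
  k=2: S(2,0) = 1.2946; S(2,1) = 1.0700; S(2,2) = 0.8844
Terminal payoffs V(N, i) = max(S_T - K, 0):
  V(2,0) = 0.294577; V(2,1) = 0.070000; V(2,2) = 0.000000
Backward induction: V(k, i) = exp(-r*dt) * [p * V(k+1, i) + (1-p) * V(k+1, i+1)].
  V(1,0) = exp(-r*dt) * [p*0.294577 + (1-p)*0.070000] = 0.178443
  V(1,1) = exp(-r*dt) * [p*0.070000 + (1-p)*0.000000] = 0.033834
  V(0,0) = exp(-r*dt) * [p*0.178443 + (1-p)*0.033834] = 0.103679


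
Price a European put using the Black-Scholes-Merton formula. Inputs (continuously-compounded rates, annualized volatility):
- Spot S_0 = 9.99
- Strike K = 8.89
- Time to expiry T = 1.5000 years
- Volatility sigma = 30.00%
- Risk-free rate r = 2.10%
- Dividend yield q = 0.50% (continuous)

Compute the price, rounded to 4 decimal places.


Answer: Price = 0.7964

Derivation:
d1 = (ln(S/K) + (r - q + 0.5*sigma^2) * T) / (sigma * sqrt(T)) = 0.56653307
d2 = d1 - sigma * sqrt(T) = 0.19910961
exp(-rT) = 0.96899096; exp(-qT) = 0.99252805
P = K * exp(-rT) * N(-d2) - S_0 * exp(-qT) * N(-d1)
N(-d1) = 0.28551573; N(-d2) = 0.42108850
P = 8.8900 * 0.96899096 * 0.42108850 - 9.9900 * 0.99252805 * 0.28551573 = 0.7964


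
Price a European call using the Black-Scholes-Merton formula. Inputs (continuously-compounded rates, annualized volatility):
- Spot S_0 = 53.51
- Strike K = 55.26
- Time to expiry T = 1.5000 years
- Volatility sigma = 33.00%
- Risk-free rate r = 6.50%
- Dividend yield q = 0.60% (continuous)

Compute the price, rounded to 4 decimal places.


d1 = (ln(S/K) + (r - q + 0.5*sigma^2) * T) / (sigma * sqrt(T)) = 0.34142976
d2 = d1 - sigma * sqrt(T) = -0.06273605
exp(-rT) = 0.90710234; exp(-qT) = 0.99104038
C = S_0 * exp(-qT) * N(d1) - K * exp(-rT) * N(d2)
N(d1) = 0.63360996; N(d2) = 0.47498834
C = 53.5100 * 0.99104038 * 0.63360996 - 55.2600 * 0.90710234 * 0.47498834 = 9.7912

Answer: Price = 9.7912


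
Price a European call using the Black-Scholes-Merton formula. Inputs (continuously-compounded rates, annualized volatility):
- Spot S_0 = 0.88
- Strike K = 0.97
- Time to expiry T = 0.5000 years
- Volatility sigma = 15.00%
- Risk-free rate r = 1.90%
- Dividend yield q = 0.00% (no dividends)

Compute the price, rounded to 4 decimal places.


d1 = (ln(S/K) + (r - q + 0.5*sigma^2) * T) / (sigma * sqrt(T)) = -0.77545256
d2 = d1 - sigma * sqrt(T) = -0.88151857
exp(-rT) = 0.99054498; exp(-qT) = 1.00000000
C = S_0 * exp(-qT) * N(d1) - K * exp(-rT) * N(d2)
N(d1) = 0.21903615; N(d2) = 0.18901860
C = 0.8800 * 1.00000000 * 0.21903615 - 0.9700 * 0.99054498 * 0.18901860 = 0.0111

Answer: Price = 0.0111


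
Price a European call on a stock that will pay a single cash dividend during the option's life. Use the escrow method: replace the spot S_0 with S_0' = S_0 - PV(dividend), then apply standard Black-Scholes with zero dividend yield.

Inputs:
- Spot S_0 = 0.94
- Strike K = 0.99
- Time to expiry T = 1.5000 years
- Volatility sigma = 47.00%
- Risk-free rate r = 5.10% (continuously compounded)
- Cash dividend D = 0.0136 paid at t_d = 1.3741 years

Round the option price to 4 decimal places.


PV(D) = D * exp(-r * t_d) = 0.0136 * 0.93232007 = 0.01267955
S_0' = S_0 - PV(D) = 0.9400 - 0.01267955 = 0.92732045
d1 = (ln(S_0'/K) + (r + sigma^2/2)*T) / (sigma*sqrt(T)) = 0.30708826
d2 = d1 - sigma*sqrt(T) = -0.26854183
exp(-rT) = 0.92635291
N(d1) = 0.62061190; N(d2) = 0.39414114
C = S_0' * N(d1) - K * exp(-rT) * N(d2) = 0.92732045 * 0.62061190 - 0.9900 * 0.92635291 * 0.39414114 = 0.2140

Answer: Price = 0.2140


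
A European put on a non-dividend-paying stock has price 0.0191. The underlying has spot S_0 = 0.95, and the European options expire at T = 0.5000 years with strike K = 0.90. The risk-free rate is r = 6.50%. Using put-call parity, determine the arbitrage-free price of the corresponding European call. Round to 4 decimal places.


Answer: Call price = 0.0979

Derivation:
Put-call parity: C - P = S_0 * exp(-qT) - K * exp(-rT).
S_0 * exp(-qT) = 0.9500 * 1.00000000 = 0.95000000
K * exp(-rT) = 0.9000 * 0.96802245 = 0.87122020
C = P + S*exp(-qT) - K*exp(-rT)
C = 0.0191 + 0.95000000 - 0.87122020 = 0.0979


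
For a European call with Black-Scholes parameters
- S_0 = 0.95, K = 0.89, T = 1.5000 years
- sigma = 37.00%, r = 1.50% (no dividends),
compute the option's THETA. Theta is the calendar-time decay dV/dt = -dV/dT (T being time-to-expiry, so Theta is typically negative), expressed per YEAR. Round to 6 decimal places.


d1 = 0.4201989799; d2 = -0.0329566225
phi(d1) = 0.3652321411; exp(-qT) = 1.0000000000; exp(-rT) = 0.9777512372
Theta = -S*exp(-qT)*phi(d1)*sigma/(2*sqrt(T)) - r*K*exp(-rT)*N(d2) + q*S*exp(-qT)*N(d1)
N(d1) = 0.6628299500; N(d2) = 0.4868545895; sqrt(T) = 1.2247448714
Term 1 = -0.9500 * 1.0000000000 * 0.3652321411 * 0.3700 / (2 * 1.2247448714) = -0.0524105471
Term 2 = -0.0150 * 0.8900 * 0.9777512372 * 0.4868545895 = -0.0063549027
Term 3 = 0 (no dividend yield, q = 0)
Theta = -0.0524105471 + (-0.0063549027) + (0.0000000000) = -0.058765

Answer: Theta = -0.058765


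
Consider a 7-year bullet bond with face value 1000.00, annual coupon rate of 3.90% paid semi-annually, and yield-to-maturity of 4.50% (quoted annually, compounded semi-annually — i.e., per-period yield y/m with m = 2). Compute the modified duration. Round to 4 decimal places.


Coupon per period c = face * coupon_rate / m = 19.500000
Periods per year m = 2; per-period yield y/m = 0.022500
Number of cashflows N = 14
Cashflows (t years, CF_t, discount factor 1/(1+y/m)^(m*t), PV):
  t = 0.5000: CF_t = 19.500000, DF = 0.977995, PV = 19.070905
  t = 1.0000: CF_t = 19.500000, DF = 0.956474, PV = 18.651251
  t = 1.5000: CF_t = 19.500000, DF = 0.935427, PV = 18.240833
  t = 2.0000: CF_t = 19.500000, DF = 0.914843, PV = 17.839445
  t = 2.5000: CF_t = 19.500000, DF = 0.894712, PV = 17.446890
  t = 3.0000: CF_t = 19.500000, DF = 0.875024, PV = 17.062973
  t = 3.5000: CF_t = 19.500000, DF = 0.855769, PV = 16.687504
  t = 4.0000: CF_t = 19.500000, DF = 0.836938, PV = 16.320298
  t = 4.5000: CF_t = 19.500000, DF = 0.818522, PV = 15.961171
  t = 5.0000: CF_t = 19.500000, DF = 0.800510, PV = 15.609948
  t = 5.5000: CF_t = 19.500000, DF = 0.782895, PV = 15.266452
  t = 6.0000: CF_t = 19.500000, DF = 0.765667, PV = 14.930516
  t = 6.5000: CF_t = 19.500000, DF = 0.748819, PV = 14.601971
  t = 7.0000: CF_t = 1019.500000, DF = 0.732341, PV = 746.622024
Price P = sum_t PV_t = 964.312182
First compute Macaulay numerator sum_t t * PV_t:
  t * PV_t at t = 0.5000: 9.535452
  t * PV_t at t = 1.0000: 18.651251
  t * PV_t at t = 1.5000: 27.361249
  t * PV_t at t = 2.0000: 35.678890
  t * PV_t at t = 2.5000: 43.617226
  t * PV_t at t = 3.0000: 51.188920
  t * PV_t at t = 3.5000: 58.406266
  t * PV_t at t = 4.0000: 65.281191
  t * PV_t at t = 4.5000: 71.825271
  t * PV_t at t = 5.0000: 78.049738
  t * PV_t at t = 5.5000: 83.965488
  t * PV_t at t = 6.0000: 89.583095
  t * PV_t at t = 6.5000: 94.912814
  t * PV_t at t = 7.0000: 5226.354167
Macaulay duration D = 5954.411019 / 964.312182 = 6.174775
Modified duration = D / (1 + y/m) = 6.174775 / (1 + 0.022500) = 6.038900

Answer: Modified duration = 6.0389


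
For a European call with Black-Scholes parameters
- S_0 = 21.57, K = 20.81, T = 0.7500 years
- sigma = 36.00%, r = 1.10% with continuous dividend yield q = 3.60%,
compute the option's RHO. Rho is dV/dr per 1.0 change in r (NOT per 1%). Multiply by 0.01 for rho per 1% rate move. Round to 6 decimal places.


Answer: Rho = 7.117151

Derivation:
d1 = 0.2107964209; d2 = -0.1009727244
phi(d1) = 0.3901764920; exp(-qT) = 0.9733612415; exp(-rT) = 0.9917839379
N(d2) = 0.4597860561
Rho = K*T*exp(-rT)*N(d2) = 20.8100 * 0.7500 * 0.9917839379 * 0.4597860561 = 7.117151


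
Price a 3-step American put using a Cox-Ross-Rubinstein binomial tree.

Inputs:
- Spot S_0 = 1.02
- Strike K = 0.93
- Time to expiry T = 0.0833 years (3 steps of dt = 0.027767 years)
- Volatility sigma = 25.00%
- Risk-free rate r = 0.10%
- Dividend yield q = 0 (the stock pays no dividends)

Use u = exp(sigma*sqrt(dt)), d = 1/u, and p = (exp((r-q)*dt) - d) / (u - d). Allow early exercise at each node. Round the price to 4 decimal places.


Answer: Price = V(0,0) = 0.0040

Derivation:
dt = T/N = 0.027767
u = exp(sigma*sqrt(dt)) = 1.042538; d = 1/u = 0.959197
p = (exp((r-q)*dt) - d) / (u - d) = 0.489920
Discount per step: exp(-r*dt) = 0.999972
Stock lattice S(k, i) with i counting down-moves:
  k=0: S(0,0) = 1.0200
  k=1: S(1,0) = 1.0634; S(1,1) = 0.9784
  k=2: S(2,0) = 1.1086; S(2,1) = 1.0200; S(2,2) = 0.9385
  k=3: S(3,0) = 1.1558; S(3,1) = 1.0634; S(3,2) = 0.9784; S(3,3) = 0.9002
Terminal payoffs V(N, i) = max(K - S_T, 0):
  V(3,0) = 0.000000; V(3,1) = 0.000000; V(3,2) = 0.000000; V(3,3) = 0.029831
Backward induction: V(k, i) = exp(-r*dt) * [p * V(k+1, i) + (1-p) * V(k+1, i+1)]; then take max(V_cont, immediate exercise) for American.
  V(2,0) = exp(-r*dt) * [p*0.000000 + (1-p)*0.000000] = 0.000000; exercise = 0.000000; V(2,0) = max -> 0.000000
  V(2,1) = exp(-r*dt) * [p*0.000000 + (1-p)*0.000000] = 0.000000; exercise = 0.000000; V(2,1) = max -> 0.000000
  V(2,2) = exp(-r*dt) * [p*0.000000 + (1-p)*0.029831] = 0.015216; exercise = 0.000000; V(2,2) = max -> 0.015216
  V(1,0) = exp(-r*dt) * [p*0.000000 + (1-p)*0.000000] = 0.000000; exercise = 0.000000; V(1,0) = max -> 0.000000
  V(1,1) = exp(-r*dt) * [p*0.000000 + (1-p)*0.015216] = 0.007761; exercise = 0.000000; V(1,1) = max -> 0.007761
  V(0,0) = exp(-r*dt) * [p*0.000000 + (1-p)*0.007761] = 0.003959; exercise = 0.000000; V(0,0) = max -> 0.003959


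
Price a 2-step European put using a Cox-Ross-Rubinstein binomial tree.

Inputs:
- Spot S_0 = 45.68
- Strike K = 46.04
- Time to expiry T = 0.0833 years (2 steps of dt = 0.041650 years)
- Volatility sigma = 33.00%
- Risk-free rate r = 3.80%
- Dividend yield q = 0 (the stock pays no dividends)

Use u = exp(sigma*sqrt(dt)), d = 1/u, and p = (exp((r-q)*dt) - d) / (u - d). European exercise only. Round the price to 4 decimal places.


Answer: Price = V(0,0) = 1.7348

Derivation:
dt = T/N = 0.041650
u = exp(sigma*sqrt(dt)) = 1.069667; d = 1/u = 0.934870
p = (exp((r-q)*dt) - d) / (u - d) = 0.494920
Discount per step: exp(-r*dt) = 0.998419
Stock lattice S(k, i) with i counting down-moves:
  k=0: S(0,0) = 45.6800
  k=1: S(1,0) = 48.8624; S(1,1) = 42.7049
  k=2: S(2,0) = 52.2665; S(2,1) = 45.6800; S(2,2) = 39.9235
Terminal payoffs V(N, i) = max(K - S_T, 0):
  V(2,0) = 0.000000; V(2,1) = 0.360000; V(2,2) = 6.116482
Backward induction: V(k, i) = exp(-r*dt) * [p * V(k+1, i) + (1-p) * V(k+1, i+1)].
  V(1,0) = exp(-r*dt) * [p*0.000000 + (1-p)*0.360000] = 0.181541
  V(1,1) = exp(-r*dt) * [p*0.360000 + (1-p)*6.116482] = 3.262316
  V(0,0) = exp(-r*dt) * [p*0.181541 + (1-p)*3.262316] = 1.734830


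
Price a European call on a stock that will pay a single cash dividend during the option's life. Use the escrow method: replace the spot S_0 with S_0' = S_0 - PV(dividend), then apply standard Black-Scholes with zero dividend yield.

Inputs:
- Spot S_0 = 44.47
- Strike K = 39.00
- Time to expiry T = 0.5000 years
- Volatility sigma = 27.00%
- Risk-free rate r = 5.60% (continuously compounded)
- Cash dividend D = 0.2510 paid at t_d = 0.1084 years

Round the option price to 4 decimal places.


PV(D) = D * exp(-r * t_d) = 0.2510 * 0.99394799 = 0.24948094
S_0' = S_0 - PV(D) = 44.4700 - 0.24948094 = 44.22051906
d1 = (ln(S_0'/K) + (r + sigma^2/2)*T) / (sigma*sqrt(T)) = 0.90013262
d2 = d1 - sigma*sqrt(T) = 0.70921379
exp(-rT) = 0.97238837
N(d1) = 0.81597516; N(d2) = 0.76090409
C = S_0' * N(d1) - K * exp(-rT) * N(d2) = 44.22051906 * 0.81597516 - 39.0000 * 0.97238837 * 0.76090409 = 7.2270

Answer: Price = 7.2270


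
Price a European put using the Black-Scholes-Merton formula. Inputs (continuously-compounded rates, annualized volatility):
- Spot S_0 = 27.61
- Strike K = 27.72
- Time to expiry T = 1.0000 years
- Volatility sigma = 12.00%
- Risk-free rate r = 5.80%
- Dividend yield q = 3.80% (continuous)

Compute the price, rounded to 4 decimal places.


Answer: Price = 1.0616

Derivation:
d1 = (ln(S/K) + (r - q + 0.5*sigma^2) * T) / (sigma * sqrt(T)) = 0.19353210
d2 = d1 - sigma * sqrt(T) = 0.07353210
exp(-rT) = 0.94364995; exp(-qT) = 0.96271294
P = K * exp(-rT) * N(-d2) - S_0 * exp(-qT) * N(-d1)
N(-d1) = 0.42327114; N(-d2) = 0.47069135
P = 27.7200 * 0.94364995 * 0.47069135 - 27.6100 * 0.96271294 * 0.42327114 = 1.0616


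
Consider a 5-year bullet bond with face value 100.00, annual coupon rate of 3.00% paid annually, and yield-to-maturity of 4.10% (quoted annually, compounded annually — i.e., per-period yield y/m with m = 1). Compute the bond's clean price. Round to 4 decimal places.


Coupon per period c = face * coupon_rate / m = 3.000000
Periods per year m = 1; per-period yield y/m = 0.041000
Number of cashflows N = 5
Cashflows (t years, CF_t, discount factor 1/(1+y/m)^(m*t), PV):
  t = 1.0000: CF_t = 3.000000, DF = 0.960615, PV = 2.881844
  t = 2.0000: CF_t = 3.000000, DF = 0.922781, PV = 2.768342
  t = 3.0000: CF_t = 3.000000, DF = 0.886437, PV = 2.659311
  t = 4.0000: CF_t = 3.000000, DF = 0.851524, PV = 2.554573
  t = 5.0000: CF_t = 103.000000, DF = 0.817987, PV = 84.252651
Price P = sum_t PV_t = 95.116722

Answer: Price = 95.1167


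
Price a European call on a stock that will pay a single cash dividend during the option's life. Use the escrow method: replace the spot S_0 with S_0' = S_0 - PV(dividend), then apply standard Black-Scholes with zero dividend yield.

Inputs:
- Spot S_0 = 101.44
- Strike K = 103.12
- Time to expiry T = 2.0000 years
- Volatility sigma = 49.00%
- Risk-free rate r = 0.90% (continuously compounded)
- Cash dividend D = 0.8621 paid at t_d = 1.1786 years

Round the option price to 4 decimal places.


Answer: Price = 27.0096

Derivation:
PV(D) = D * exp(-r * t_d) = 0.8621 * 0.98944866 = 0.85300369
S_0' = S_0 - PV(D) = 101.4400 - 0.85300369 = 100.58699631
d1 = (ln(S_0'/K) + (r + sigma^2/2)*T) / (sigma*sqrt(T)) = 0.33656786
d2 = d1 - sigma*sqrt(T) = -0.35639678
exp(-rT) = 0.98216103
N(d1) = 0.63177866; N(d2) = 0.36077172
C = S_0' * N(d1) - K * exp(-rT) * N(d2) = 100.58699631 * 0.63177866 - 103.1200 * 0.98216103 * 0.36077172 = 27.0096


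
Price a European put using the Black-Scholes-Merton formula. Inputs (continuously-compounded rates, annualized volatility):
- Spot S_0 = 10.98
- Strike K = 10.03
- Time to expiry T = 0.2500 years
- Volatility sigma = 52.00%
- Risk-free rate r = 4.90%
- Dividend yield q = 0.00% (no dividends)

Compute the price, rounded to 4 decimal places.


d1 = (ln(S/K) + (r - q + 0.5*sigma^2) * T) / (sigma * sqrt(T)) = 0.52517244
d2 = d1 - sigma * sqrt(T) = 0.26517244
exp(-rT) = 0.98782473; exp(-qT) = 1.00000000
P = K * exp(-rT) * N(-d2) - S_0 * exp(-qT) * N(-d1)
N(-d1) = 0.29973166; N(-d2) = 0.39543831
P = 10.0300 * 0.98782473 * 0.39543831 - 10.9800 * 1.00000000 * 0.29973166 = 0.6269

Answer: Price = 0.6269


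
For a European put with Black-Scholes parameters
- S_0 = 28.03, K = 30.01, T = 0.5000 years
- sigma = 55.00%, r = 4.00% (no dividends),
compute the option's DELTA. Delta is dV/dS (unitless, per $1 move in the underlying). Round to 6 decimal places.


d1 = 0.0703756528; d2 = -0.3185330769
phi(d1) = 0.3979555754; exp(-qT) = 1.0000000000; exp(-rT) = 0.9801986733
N(-d1) = 0.4719473347
Delta = -exp(-qT) * N(-d1) = -1.0000000000 * 0.4719473347 = -0.471947

Answer: Delta = -0.471947


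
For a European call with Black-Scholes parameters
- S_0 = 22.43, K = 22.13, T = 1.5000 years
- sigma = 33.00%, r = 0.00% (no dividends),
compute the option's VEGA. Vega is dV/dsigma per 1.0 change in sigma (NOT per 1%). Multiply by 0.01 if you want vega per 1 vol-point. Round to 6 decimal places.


d1 = 0.2353989197; d2 = -0.1687668879
phi(d1) = 0.3880407734; exp(-qT) = 1.0000000000; exp(-rT) = 1.0000000000
Vega = S * exp(-qT) * phi(d1) * sqrt(T) = 22.4300 * 1.0000000000 * 0.3880407734 * 1.2247448714 = 10.659879

Answer: Vega = 10.659879


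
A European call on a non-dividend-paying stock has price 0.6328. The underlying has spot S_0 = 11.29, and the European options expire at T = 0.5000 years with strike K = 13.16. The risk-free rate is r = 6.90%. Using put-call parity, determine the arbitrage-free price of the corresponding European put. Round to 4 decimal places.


Answer: Put price = 2.0565

Derivation:
Put-call parity: C - P = S_0 * exp(-qT) - K * exp(-rT).
S_0 * exp(-qT) = 11.2900 * 1.00000000 = 11.29000000
K * exp(-rT) = 13.1600 * 0.96608834 = 12.71372255
P = C - S*exp(-qT) + K*exp(-rT)
P = 0.6328 - 11.29000000 + 12.71372255 = 2.0565


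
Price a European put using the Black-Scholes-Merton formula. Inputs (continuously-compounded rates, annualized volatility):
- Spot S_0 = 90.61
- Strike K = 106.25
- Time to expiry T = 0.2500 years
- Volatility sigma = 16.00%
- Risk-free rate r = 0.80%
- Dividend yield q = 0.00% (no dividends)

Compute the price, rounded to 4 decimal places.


Answer: Price = 15.5007

Derivation:
d1 = (ln(S/K) + (r - q + 0.5*sigma^2) * T) / (sigma * sqrt(T)) = -1.92537782
d2 = d1 - sigma * sqrt(T) = -2.00537782
exp(-rT) = 0.99800200; exp(-qT) = 1.00000000
P = K * exp(-rT) * N(-d2) - S_0 * exp(-qT) * N(-d1)
N(-d1) = 0.97290895; N(-d2) = 0.97753866
P = 106.2500 * 0.99800200 * 0.97753866 - 90.6100 * 1.00000000 * 0.97290895 = 15.5007


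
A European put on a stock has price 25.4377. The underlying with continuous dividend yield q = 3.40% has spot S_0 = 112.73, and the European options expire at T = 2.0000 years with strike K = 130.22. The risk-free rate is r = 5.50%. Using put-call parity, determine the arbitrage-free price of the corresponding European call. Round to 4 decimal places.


Put-call parity: C - P = S_0 * exp(-qT) - K * exp(-rT).
S_0 * exp(-qT) = 112.7300 * 0.93426047 = 105.31918319
K * exp(-rT) = 130.2200 * 0.89583414 = 116.65552110
C = P + S*exp(-qT) - K*exp(-rT)
C = 25.4377 + 105.31918319 - 116.65552110 = 14.1014

Answer: Call price = 14.1014


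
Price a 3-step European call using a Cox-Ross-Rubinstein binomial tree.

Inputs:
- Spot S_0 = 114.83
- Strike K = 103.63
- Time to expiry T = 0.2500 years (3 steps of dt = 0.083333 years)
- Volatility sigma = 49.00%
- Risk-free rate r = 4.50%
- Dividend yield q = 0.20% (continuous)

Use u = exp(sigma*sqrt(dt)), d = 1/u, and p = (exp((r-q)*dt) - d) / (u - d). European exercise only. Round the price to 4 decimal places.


Answer: Price = V(0,0) = 17.8532

Derivation:
dt = T/N = 0.083333
u = exp(sigma*sqrt(dt)) = 1.151944; d = 1/u = 0.868098
p = (exp((r-q)*dt) - d) / (u - d) = 0.477343
Discount per step: exp(-r*dt) = 0.996257
Stock lattice S(k, i) with i counting down-moves:
  k=0: S(0,0) = 114.8300
  k=1: S(1,0) = 132.2777; S(1,1) = 99.6837
  k=2: S(2,0) = 152.3765; S(2,1) = 114.8300; S(2,2) = 86.5352
  k=3: S(3,0) = 175.5292; S(3,1) = 132.2777; S(3,2) = 99.6837; S(3,3) = 75.1210
Terminal payoffs V(N, i) = max(S_T - K, 0):
  V(3,0) = 71.899167; V(3,1) = 28.647712; V(3,2) = 0.000000; V(3,3) = 0.000000
Backward induction: V(k, i) = exp(-r*dt) * [p * V(k+1, i) + (1-p) * V(k+1, i+1)].
  V(2,0) = exp(-r*dt) * [p*71.899167 + (1-p)*28.647712] = 49.108987
  V(2,1) = exp(-r*dt) * [p*28.647712 + (1-p)*0.000000] = 13.623600
  V(2,2) = exp(-r*dt) * [p*0.000000 + (1-p)*0.000000] = 0.000000
  V(1,0) = exp(-r*dt) * [p*49.108987 + (1-p)*13.623600] = 30.447907
  V(1,1) = exp(-r*dt) * [p*13.623600 + (1-p)*0.000000] = 6.478789
  V(0,0) = exp(-r*dt) * [p*30.447907 + (1-p)*6.478789] = 17.853205


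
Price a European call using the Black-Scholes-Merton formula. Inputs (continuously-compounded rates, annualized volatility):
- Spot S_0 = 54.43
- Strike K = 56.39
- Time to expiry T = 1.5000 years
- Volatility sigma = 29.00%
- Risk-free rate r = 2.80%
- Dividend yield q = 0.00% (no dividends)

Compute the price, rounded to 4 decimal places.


Answer: Price = 7.8278

Derivation:
d1 = (ln(S/K) + (r - q + 0.5*sigma^2) * T) / (sigma * sqrt(T)) = 0.19623689
d2 = d1 - sigma * sqrt(T) = -0.15893913
exp(-rT) = 0.95886978; exp(-qT) = 1.00000000
C = S_0 * exp(-qT) * N(d1) - K * exp(-rT) * N(d2)
N(d1) = 0.57778762; N(d2) = 0.43685842
C = 54.4300 * 1.00000000 * 0.57778762 - 56.3900 * 0.95886978 * 0.43685842 = 7.8278


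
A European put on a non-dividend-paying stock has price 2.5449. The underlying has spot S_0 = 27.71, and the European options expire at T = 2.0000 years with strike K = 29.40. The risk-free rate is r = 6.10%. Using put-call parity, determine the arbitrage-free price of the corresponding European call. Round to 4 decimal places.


Answer: Call price = 4.2315

Derivation:
Put-call parity: C - P = S_0 * exp(-qT) - K * exp(-rT).
S_0 * exp(-qT) = 27.7100 * 1.00000000 = 27.71000000
K * exp(-rT) = 29.4000 * 0.88514837 = 26.02336203
C = P + S*exp(-qT) - K*exp(-rT)
C = 2.5449 + 27.71000000 - 26.02336203 = 4.2315


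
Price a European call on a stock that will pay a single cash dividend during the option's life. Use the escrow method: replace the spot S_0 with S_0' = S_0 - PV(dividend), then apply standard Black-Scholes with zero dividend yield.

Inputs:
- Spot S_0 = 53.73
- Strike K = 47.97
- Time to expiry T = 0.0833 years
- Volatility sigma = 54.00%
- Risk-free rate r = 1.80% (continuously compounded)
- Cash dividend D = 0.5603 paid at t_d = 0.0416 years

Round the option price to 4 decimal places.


PV(D) = D * exp(-r * t_d) = 0.5603 * 0.99925148 = 0.55988060
S_0' = S_0 - PV(D) = 53.7300 - 0.55988060 = 53.17011940
d1 = (ln(S_0'/K) + (r + sigma^2/2)*T) / (sigma*sqrt(T)) = 0.74791633
d2 = d1 - sigma*sqrt(T) = 0.59206294
exp(-rT) = 0.99850172
N(d1) = 0.77274469; N(d2) = 0.72309578
C = S_0' * N(d1) - K * exp(-rT) * N(d2) = 53.17011940 * 0.77274469 - 47.9700 * 0.99850172 * 0.72309578 = 6.4520

Answer: Price = 6.4520


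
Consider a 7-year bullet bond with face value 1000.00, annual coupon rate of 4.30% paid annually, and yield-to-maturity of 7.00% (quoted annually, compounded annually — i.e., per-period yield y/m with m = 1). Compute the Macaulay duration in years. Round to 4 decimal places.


Answer: Macaulay duration = 6.1133 years

Derivation:
Coupon per period c = face * coupon_rate / m = 43.000000
Periods per year m = 1; per-period yield y/m = 0.070000
Number of cashflows N = 7
Cashflows (t years, CF_t, discount factor 1/(1+y/m)^(m*t), PV):
  t = 1.0000: CF_t = 43.000000, DF = 0.934579, PV = 40.186916
  t = 2.0000: CF_t = 43.000000, DF = 0.873439, PV = 37.557865
  t = 3.0000: CF_t = 43.000000, DF = 0.816298, PV = 35.100809
  t = 4.0000: CF_t = 43.000000, DF = 0.762895, PV = 32.804494
  t = 5.0000: CF_t = 43.000000, DF = 0.712986, PV = 30.658406
  t = 6.0000: CF_t = 43.000000, DF = 0.666342, PV = 28.652716
  t = 7.0000: CF_t = 1043.000000, DF = 0.622750, PV = 649.527981
Price P = sum_t PV_t = 854.489186
Macaulay numerator sum_t t * PV_t:
  t * PV_t at t = 1.0000: 40.186916
  t * PV_t at t = 2.0000: 75.115731
  t * PV_t at t = 3.0000: 105.302426
  t * PV_t at t = 4.0000: 131.217976
  t * PV_t at t = 5.0000: 153.292029
  t * PV_t at t = 6.0000: 171.916294
  t * PV_t at t = 7.0000: 4546.695865
Macaulay duration D = (sum_t t * PV_t) / P = 5223.727237 / 854.489186 = 6.113275


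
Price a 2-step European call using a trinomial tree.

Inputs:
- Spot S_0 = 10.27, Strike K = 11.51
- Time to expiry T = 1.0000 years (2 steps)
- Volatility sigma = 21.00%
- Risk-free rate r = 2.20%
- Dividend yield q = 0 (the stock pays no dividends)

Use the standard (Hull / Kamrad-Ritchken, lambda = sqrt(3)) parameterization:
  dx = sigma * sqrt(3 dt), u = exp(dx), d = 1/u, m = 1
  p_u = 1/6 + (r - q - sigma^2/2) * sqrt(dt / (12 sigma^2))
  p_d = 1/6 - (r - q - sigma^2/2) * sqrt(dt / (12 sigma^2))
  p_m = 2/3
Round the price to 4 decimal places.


dt = T/N = 0.500000; dx = sigma*sqrt(3*dt) = 0.257196
u = exp(dx) = 1.293299; d = 1/u = 0.773216
p_u = 0.166618, p_m = 0.666667, p_d = 0.166715
Discount per step: exp(-r*dt) = 0.989060
Stock lattice S(k, j) with j the centered position index:
  k=0: S(0,+0) = 10.2700
  k=1: S(1,-1) = 7.9409; S(1,+0) = 10.2700; S(1,+1) = 13.2822
  k=2: S(2,-2) = 6.1401; S(2,-1) = 7.9409; S(2,+0) = 10.2700; S(2,+1) = 13.2822; S(2,+2) = 17.1778
Terminal payoffs V(N, j) = max(S_T - K, 0):
  V(2,-2) = 0.000000; V(2,-1) = 0.000000; V(2,+0) = 0.000000; V(2,+1) = 1.772182; V(2,+2) = 5.667835
Backward induction: V(k, j) = exp(-r*dt) * [p_u * V(k+1, j+1) + p_m * V(k+1, j) + p_d * V(k+1, j-1)]
  V(1,-1) = exp(-r*dt) * [p_u*0.000000 + p_m*0.000000 + p_d*0.000000] = 0.000000
  V(1,+0) = exp(-r*dt) * [p_u*1.772182 + p_m*0.000000 + p_d*0.000000] = 0.292047
  V(1,+1) = exp(-r*dt) * [p_u*5.667835 + p_m*1.772182 + p_d*0.000000] = 2.102563
  V(0,+0) = exp(-r*dt) * [p_u*2.102563 + p_m*0.292047 + p_d*0.000000] = 0.539061

Answer: Price = V(0,0) = 0.5391


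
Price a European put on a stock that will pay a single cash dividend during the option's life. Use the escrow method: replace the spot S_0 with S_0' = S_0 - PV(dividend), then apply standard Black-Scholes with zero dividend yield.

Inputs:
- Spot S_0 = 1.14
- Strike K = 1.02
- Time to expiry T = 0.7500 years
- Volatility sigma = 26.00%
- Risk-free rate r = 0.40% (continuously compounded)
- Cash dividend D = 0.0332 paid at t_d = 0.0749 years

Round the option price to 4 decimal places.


PV(D) = D * exp(-r * t_d) = 0.0332 * 0.99970044 = 0.03319005
S_0' = S_0 - PV(D) = 1.1400 - 0.03319005 = 1.10680995
d1 = (ln(S_0'/K) + (r + sigma^2/2)*T) / (sigma*sqrt(T)) = 0.48865740
d2 = d1 - sigma*sqrt(T) = 0.26349079
exp(-rT) = 0.99700450
N(-d1) = 0.31254213; N(-d2) = 0.39608616
P = K * exp(-rT) * N(-d2) - S_0' * N(-d1) = 1.0200 * 0.99700450 * 0.39608616 - 1.10680995 * 0.31254213 = 0.0569

Answer: Price = 0.0569


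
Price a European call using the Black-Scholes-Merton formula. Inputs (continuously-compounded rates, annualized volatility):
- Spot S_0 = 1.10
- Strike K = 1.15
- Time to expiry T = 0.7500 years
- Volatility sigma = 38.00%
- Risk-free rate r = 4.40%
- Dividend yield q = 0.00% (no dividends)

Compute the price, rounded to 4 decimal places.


Answer: Price = 0.1383

Derivation:
d1 = (ln(S/K) + (r - q + 0.5*sigma^2) * T) / (sigma * sqrt(T)) = 0.12974652
d2 = d1 - sigma * sqrt(T) = -0.19934313
exp(-rT) = 0.96753856; exp(-qT) = 1.00000000
C = S_0 * exp(-qT) * N(d1) - K * exp(-rT) * N(d2)
N(d1) = 0.55161651; N(d2) = 0.42099717
C = 1.1000 * 1.00000000 * 0.55161651 - 1.1500 * 0.96753856 * 0.42099717 = 0.1383


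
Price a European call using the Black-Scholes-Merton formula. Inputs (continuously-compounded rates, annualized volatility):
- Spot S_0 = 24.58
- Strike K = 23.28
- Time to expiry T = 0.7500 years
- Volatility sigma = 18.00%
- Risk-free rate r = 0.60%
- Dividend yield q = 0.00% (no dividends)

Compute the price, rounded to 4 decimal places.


d1 = (ln(S/K) + (r - q + 0.5*sigma^2) * T) / (sigma * sqrt(T)) = 0.45539132
d2 = d1 - sigma * sqrt(T) = 0.29950675
exp(-rT) = 0.99551011; exp(-qT) = 1.00000000
C = S_0 * exp(-qT) * N(d1) - K * exp(-rT) * N(d2)
N(d1) = 0.67558613; N(d2) = 0.61772329
C = 24.5800 * 1.00000000 * 0.67558613 - 23.2800 * 0.99551011 * 0.61772329 = 2.2899

Answer: Price = 2.2899


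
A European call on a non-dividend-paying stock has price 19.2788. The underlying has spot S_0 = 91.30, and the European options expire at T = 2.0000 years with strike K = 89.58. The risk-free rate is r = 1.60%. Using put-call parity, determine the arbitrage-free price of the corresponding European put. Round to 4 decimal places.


Answer: Put price = 14.7376

Derivation:
Put-call parity: C - P = S_0 * exp(-qT) - K * exp(-rT).
S_0 * exp(-qT) = 91.3000 * 1.00000000 = 91.30000000
K * exp(-rT) = 89.5800 * 0.96850658 = 86.75881962
P = C - S*exp(-qT) + K*exp(-rT)
P = 19.2788 - 91.30000000 + 86.75881962 = 14.7376


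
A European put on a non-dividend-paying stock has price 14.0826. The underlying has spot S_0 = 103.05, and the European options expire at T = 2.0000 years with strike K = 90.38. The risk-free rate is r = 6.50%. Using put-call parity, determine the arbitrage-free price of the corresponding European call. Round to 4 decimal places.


Answer: Call price = 37.7703

Derivation:
Put-call parity: C - P = S_0 * exp(-qT) - K * exp(-rT).
S_0 * exp(-qT) = 103.0500 * 1.00000000 = 103.05000000
K * exp(-rT) = 90.3800 * 0.87809543 = 79.36226505
C = P + S*exp(-qT) - K*exp(-rT)
C = 14.0826 + 103.05000000 - 79.36226505 = 37.7703


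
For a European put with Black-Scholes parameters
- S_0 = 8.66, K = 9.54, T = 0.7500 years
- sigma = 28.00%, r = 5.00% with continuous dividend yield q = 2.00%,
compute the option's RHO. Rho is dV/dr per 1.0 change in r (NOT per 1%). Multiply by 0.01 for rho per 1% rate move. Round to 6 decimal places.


Answer: Rho = -4.586505

Derivation:
d1 = -0.1850768988; d2 = -0.4275640119
phi(d1) = 0.3921678812; exp(-qT) = 0.9851119396; exp(-rT) = 0.9631944177
N(-d2) = 0.6655157141
Rho = -K*T*exp(-rT)*N(-d2) = -9.5400 * 0.7500 * 0.9631944177 * 0.6655157141 = -4.586505


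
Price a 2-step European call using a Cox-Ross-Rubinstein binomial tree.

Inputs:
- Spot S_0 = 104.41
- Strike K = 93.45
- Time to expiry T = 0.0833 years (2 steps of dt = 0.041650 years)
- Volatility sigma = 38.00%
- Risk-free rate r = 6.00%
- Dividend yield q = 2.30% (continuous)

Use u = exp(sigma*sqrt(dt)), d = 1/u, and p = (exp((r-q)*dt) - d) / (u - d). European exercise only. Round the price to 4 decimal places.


dt = T/N = 0.041650
u = exp(sigma*sqrt(dt)) = 1.080638; d = 1/u = 0.925379
p = (exp((r-q)*dt) - d) / (u - d) = 0.490555
Discount per step: exp(-r*dt) = 0.997504
Stock lattice S(k, i) with i counting down-moves:
  k=0: S(0,0) = 104.4100
  k=1: S(1,0) = 112.8294; S(1,1) = 96.6188
  k=2: S(2,0) = 121.9278; S(2,1) = 104.4100; S(2,2) = 89.4091
Terminal payoffs V(N, i) = max(S_T - K, 0):
  V(2,0) = 28.477765; V(2,1) = 10.960000; V(2,2) = 0.000000
Backward induction: V(k, i) = exp(-r*dt) * [p * V(k+1, i) + (1-p) * V(k+1, i+1)].
  V(1,0) = exp(-r*dt) * [p*28.477765 + (1-p)*10.960000] = 19.504626
  V(1,1) = exp(-r*dt) * [p*10.960000 + (1-p)*0.000000] = 5.363065
  V(0,0) = exp(-r*dt) * [p*19.504626 + (1-p)*5.363065] = 12.269581

Answer: Price = V(0,0) = 12.2696


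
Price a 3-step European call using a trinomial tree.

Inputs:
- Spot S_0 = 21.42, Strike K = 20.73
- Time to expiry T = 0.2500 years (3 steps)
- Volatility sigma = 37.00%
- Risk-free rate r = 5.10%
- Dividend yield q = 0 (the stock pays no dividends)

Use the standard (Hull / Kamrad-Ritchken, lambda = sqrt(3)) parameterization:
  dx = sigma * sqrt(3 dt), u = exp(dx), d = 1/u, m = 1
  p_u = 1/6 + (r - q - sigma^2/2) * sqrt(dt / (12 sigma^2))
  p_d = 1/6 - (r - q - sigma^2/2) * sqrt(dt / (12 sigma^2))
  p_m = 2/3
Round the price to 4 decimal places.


Answer: Price = V(0,0) = 2.0335

Derivation:
dt = T/N = 0.083333; dx = sigma*sqrt(3*dt) = 0.185000
u = exp(dx) = 1.203218; d = 1/u = 0.831104
p_u = 0.162736, p_m = 0.666667, p_d = 0.170597
Discount per step: exp(-r*dt) = 0.995759
Stock lattice S(k, j) with j the centered position index:
  k=0: S(0,+0) = 21.4200
  k=1: S(1,-1) = 17.8023; S(1,+0) = 21.4200; S(1,+1) = 25.7729
  k=2: S(2,-2) = 14.7955; S(2,-1) = 17.8023; S(2,+0) = 21.4200; S(2,+1) = 25.7729; S(2,+2) = 31.0105
  k=3: S(3,-3) = 12.2966; S(3,-2) = 14.7955; S(3,-1) = 17.8023; S(3,+0) = 21.4200; S(3,+1) = 25.7729; S(3,+2) = 31.0105; S(3,+3) = 37.3124
Terminal payoffs V(N, j) = max(S_T - K, 0):
  V(3,-3) = 0.000000; V(3,-2) = 0.000000; V(3,-1) = 0.000000; V(3,+0) = 0.690000; V(3,+1) = 5.042939; V(3,+2) = 10.280475; V(3,+3) = 16.582376
Backward induction: V(k, j) = exp(-r*dt) * [p_u * V(k+1, j+1) + p_m * V(k+1, j) + p_d * V(k+1, j-1)]
  V(2,-2) = exp(-r*dt) * [p_u*0.000000 + p_m*0.000000 + p_d*0.000000] = 0.000000
  V(2,-1) = exp(-r*dt) * [p_u*0.690000 + p_m*0.000000 + p_d*0.000000] = 0.111812
  V(2,+0) = exp(-r*dt) * [p_u*5.042939 + p_m*0.690000 + p_d*0.000000] = 1.275239
  V(2,+1) = exp(-r*dt) * [p_u*10.280475 + p_m*5.042939 + p_d*0.690000] = 5.130827
  V(2,+2) = exp(-r*dt) * [p_u*16.582376 + p_m*10.280475 + p_d*5.042939] = 10.368358
  V(1,-1) = exp(-r*dt) * [p_u*1.275239 + p_m*0.111812 + p_d*0.000000] = 0.280873
  V(1,+0) = exp(-r*dt) * [p_u*5.130827 + p_m*1.275239 + p_d*0.111812] = 1.696979
  V(1,+1) = exp(-r*dt) * [p_u*10.368358 + p_m*5.130827 + p_d*1.275239] = 5.302828
  V(0,+0) = exp(-r*dt) * [p_u*5.302828 + p_m*1.696979 + p_d*0.280873] = 2.033538
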